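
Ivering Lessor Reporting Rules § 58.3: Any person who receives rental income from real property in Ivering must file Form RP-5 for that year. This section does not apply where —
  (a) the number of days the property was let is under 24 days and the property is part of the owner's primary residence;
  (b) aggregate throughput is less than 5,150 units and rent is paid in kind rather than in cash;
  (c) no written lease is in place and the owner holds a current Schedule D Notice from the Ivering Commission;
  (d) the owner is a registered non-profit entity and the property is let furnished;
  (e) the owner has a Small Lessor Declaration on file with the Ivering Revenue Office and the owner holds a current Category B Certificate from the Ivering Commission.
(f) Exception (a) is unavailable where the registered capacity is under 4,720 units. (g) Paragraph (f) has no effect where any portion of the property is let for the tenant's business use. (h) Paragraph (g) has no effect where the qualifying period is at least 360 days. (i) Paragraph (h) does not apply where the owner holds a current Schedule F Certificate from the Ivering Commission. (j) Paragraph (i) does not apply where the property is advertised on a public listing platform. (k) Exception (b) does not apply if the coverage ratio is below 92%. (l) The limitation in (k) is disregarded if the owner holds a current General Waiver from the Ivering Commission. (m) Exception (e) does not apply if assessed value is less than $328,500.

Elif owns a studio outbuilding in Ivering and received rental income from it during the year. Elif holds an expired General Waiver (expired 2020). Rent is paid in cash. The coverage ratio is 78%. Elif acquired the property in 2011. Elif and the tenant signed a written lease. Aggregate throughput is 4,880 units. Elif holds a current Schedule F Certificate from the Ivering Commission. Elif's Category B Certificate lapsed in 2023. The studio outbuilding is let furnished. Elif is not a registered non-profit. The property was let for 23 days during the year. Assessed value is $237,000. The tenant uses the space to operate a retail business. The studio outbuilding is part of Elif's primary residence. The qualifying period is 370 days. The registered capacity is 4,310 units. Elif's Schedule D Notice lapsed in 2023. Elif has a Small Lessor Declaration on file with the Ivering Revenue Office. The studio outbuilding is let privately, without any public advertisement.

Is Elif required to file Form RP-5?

No — exception (a) applies; Elif is not required to file Form RP-5.

Exception (a): the number of days the property was let is 23 days, under the 24 days limit; the studio outbuilding is part of the primary residence — every condition holds. As to paragraphs (f)–(j): (f) would limit (a) — the registered capacity is 4,310 units, under the 4,720 units limit — but (g) sets (f) aside: (g) applies — the space is let for business use. (h) is triggered (the qualifying period is 370 days, meeting the 360 days threshold), but yields to (i): (i) is engaged — a current Schedule F Certificate is held. (j) is not triggered (the property is let privately without advertisement), so (i) stands. (a) remains available.
Exception (b) does not apply: rent is paid in cash.
Exception (c) requires that no written lease is in place; but a written lease is in place, so (c) is unavailable.
Exception (d) fails — Elif is not a registered non-profit.
Exception (e) fails — the Category B Certificate is not current.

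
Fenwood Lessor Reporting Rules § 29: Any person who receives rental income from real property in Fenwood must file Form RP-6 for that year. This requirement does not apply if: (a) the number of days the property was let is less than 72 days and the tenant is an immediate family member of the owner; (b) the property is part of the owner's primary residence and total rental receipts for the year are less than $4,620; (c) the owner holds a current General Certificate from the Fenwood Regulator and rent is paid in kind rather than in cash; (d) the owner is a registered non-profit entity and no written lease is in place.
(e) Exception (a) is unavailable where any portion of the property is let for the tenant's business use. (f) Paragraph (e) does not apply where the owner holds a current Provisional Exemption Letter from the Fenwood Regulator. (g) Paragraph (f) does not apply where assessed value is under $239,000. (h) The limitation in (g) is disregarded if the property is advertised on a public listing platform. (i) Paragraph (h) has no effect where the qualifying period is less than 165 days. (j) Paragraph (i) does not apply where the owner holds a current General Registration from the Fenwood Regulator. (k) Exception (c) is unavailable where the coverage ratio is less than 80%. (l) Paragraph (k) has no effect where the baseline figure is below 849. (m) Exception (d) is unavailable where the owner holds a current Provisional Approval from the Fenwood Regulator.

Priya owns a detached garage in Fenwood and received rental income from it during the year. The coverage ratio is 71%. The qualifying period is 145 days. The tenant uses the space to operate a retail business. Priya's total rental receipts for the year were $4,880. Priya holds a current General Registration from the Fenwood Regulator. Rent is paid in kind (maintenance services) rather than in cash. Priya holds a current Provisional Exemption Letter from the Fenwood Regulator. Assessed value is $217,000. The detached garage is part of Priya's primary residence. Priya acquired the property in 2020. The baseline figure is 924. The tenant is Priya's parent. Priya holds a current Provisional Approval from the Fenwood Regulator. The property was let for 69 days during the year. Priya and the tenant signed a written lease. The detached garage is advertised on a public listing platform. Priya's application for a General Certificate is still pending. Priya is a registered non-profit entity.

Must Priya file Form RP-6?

No — exception (a) applies; Priya is not required to file Form RP-6.

Exception (a) is satisfied on its face — the number of days the property was let is 69 days, less than the 72 days limit; the tenant is an immediate family member. As to paragraphs (e)–(j): (e) would limit (a) — the space is let for business use — but (f) sets (e) aside: (f) operates against (e): a current Provisional Exemption Letter is held. (g) would limit (f) — assessed value is $217,000, under the $239,000 limit — but (h) sets (g) aside: (h) operates against (g): the property is publicly advertised. (i) would limit (h) — the qualifying period is 145 days, less than the 165 days limit — but (j) sets (i) aside: (j) operates against (i): a current General Registration is held. (a) remains available.
Exception (b) does not apply: total rental receipts for the year are $4,880, not less than $4,620.
Exception (c) does not apply: the General Certificate is not current.
Exception (d) does not apply: a written lease is in place.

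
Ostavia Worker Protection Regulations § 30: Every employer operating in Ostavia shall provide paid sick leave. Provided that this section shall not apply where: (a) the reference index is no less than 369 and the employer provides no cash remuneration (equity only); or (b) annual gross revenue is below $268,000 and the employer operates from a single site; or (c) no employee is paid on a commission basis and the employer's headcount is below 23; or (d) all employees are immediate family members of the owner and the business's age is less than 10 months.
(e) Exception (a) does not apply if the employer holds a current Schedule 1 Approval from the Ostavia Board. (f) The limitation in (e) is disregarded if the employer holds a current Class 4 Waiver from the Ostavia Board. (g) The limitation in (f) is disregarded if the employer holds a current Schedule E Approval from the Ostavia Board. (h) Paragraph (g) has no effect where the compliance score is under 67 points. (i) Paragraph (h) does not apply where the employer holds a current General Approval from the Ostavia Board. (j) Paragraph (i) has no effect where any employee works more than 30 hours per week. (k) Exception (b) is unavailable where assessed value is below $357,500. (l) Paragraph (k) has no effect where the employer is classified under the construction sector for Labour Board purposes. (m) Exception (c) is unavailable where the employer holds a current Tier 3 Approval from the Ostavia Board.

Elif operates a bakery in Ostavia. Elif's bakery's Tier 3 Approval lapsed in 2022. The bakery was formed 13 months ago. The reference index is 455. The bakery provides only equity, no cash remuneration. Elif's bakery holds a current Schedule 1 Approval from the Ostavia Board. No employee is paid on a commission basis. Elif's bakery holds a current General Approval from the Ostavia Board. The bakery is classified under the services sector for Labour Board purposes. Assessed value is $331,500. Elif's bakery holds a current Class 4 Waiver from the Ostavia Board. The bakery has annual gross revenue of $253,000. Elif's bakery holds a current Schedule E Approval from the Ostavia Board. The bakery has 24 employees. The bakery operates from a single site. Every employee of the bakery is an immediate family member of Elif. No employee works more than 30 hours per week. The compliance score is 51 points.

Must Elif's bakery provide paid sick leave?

Yes — Elif's bakery must provide paid sick leave.

Exception (a) is satisfied on its face — the reference index is 455, meeting the 369 threshold; remuneration is equity-only. But: (e) operates against (a): a current Schedule 1 Approval is held. (f) operates (a current Class 4 Waiver is held), but yields to (g): (g) applies — a current Schedule E Approval is held. (h) would limit (g) — the compliance score is 51 points, under the 67 points limit — but (i) sets (h) aside: (i) operates — a current General Approval is held. (j), which would lift (i), is not engaged — no employee exceeds 30 hours/week. So (a) is unavailable.
Exception (b)'s conditions are all satisfied: annual gross revenue is $253,000, below the $268,000 limit; the employer operates from a single site. However, paragraphs (k)–(l) must be considered: (k) operates — assessed value is $331,500, below the $357,500 limit. (l), which would lift (k), does not operate here — the bakery is classified under the services sector. (b) is therefore removed.
Exception (c) fails — the employer's headcount is 24, not below 23.
Exception (d) requires that the business's age is less than 10 months; but the business's age is 13 months, not less than 10 months, so (d) is unavailable.
Every exception is unavailable, so the rule governs.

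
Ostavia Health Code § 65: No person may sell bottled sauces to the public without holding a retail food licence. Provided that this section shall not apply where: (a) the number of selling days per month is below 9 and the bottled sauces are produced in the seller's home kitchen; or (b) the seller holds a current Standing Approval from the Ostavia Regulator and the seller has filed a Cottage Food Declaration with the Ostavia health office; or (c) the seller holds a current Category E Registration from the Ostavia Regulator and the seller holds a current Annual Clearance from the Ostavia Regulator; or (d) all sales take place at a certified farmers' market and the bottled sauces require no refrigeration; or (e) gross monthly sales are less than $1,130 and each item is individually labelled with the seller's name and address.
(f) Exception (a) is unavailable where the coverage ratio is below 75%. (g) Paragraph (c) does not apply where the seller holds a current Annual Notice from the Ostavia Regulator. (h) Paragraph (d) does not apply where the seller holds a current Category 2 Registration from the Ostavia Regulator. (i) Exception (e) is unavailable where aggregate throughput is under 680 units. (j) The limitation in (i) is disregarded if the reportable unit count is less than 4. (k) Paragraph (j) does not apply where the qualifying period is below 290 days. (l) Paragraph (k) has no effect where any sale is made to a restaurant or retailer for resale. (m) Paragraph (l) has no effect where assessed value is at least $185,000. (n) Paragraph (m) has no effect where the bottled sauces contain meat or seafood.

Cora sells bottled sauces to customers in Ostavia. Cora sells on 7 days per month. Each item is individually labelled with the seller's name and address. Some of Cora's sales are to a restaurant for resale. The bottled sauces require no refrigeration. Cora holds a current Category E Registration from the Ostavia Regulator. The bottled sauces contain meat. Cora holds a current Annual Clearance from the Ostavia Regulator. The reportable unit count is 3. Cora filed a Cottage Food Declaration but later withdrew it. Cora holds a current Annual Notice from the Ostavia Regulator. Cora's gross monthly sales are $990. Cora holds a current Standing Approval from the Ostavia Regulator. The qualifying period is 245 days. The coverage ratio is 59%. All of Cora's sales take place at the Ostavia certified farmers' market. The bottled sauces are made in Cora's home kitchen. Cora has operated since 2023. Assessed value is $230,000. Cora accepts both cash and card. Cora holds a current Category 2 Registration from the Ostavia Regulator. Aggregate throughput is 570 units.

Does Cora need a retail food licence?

Exception (a): the number of selling days per month is 7, below the 9 limit; the bottled sauces are home-kitchen produced — every condition holds. Turning to paragraph (f): (f) operates against (a): the coverage ratio is 59%, below the 75% limit. (a) is therefore removed.
Exception (b) requires that the seller has filed a Cottage Food Declaration with the Ostavia health office; but the Cottage Food Declaration was withdrawn, so (b) is unavailable.
Exception (c)'s conditions are all satisfied: a current Category E Registration is held; a current Annual Clearance is held. Turning to paragraph (g): (g) operates against (c): a current Annual Notice is held. So (c) is unavailable.
Exception (d): all sales are at a certified farmers' market; the bottled sauces are shelf-stable — every condition holds. Turning to paragraph (h): (h) operates against (d): a current Category 2 Registration is held. Exception (d) does not apply.
All of (e)'s requirements are met (gross monthly sales are $990, less than the $1,130 limit; items are individually labelled). Under paragraphs (i)–(n): (i) is engaged (aggregate throughput is 570 units, under the 680 units limit), but is displaced by (j): (j) operates — the reportable unit count is 3, less than the 4 limit. (k) is triggered (the qualifying period is 245 days, below the 290 days limit), but yields to (l): (l) operates against (k): some sales are to a restaurant for resale. (m) applies (assessed value is $230,000, meeting the $185,000 threshold), but is itself disapplied by (n): (n) is engaged — the bottled sauces contain meat. (e) remains available.

No — exception (e) applies; Cora is not required to hold a retail food licence.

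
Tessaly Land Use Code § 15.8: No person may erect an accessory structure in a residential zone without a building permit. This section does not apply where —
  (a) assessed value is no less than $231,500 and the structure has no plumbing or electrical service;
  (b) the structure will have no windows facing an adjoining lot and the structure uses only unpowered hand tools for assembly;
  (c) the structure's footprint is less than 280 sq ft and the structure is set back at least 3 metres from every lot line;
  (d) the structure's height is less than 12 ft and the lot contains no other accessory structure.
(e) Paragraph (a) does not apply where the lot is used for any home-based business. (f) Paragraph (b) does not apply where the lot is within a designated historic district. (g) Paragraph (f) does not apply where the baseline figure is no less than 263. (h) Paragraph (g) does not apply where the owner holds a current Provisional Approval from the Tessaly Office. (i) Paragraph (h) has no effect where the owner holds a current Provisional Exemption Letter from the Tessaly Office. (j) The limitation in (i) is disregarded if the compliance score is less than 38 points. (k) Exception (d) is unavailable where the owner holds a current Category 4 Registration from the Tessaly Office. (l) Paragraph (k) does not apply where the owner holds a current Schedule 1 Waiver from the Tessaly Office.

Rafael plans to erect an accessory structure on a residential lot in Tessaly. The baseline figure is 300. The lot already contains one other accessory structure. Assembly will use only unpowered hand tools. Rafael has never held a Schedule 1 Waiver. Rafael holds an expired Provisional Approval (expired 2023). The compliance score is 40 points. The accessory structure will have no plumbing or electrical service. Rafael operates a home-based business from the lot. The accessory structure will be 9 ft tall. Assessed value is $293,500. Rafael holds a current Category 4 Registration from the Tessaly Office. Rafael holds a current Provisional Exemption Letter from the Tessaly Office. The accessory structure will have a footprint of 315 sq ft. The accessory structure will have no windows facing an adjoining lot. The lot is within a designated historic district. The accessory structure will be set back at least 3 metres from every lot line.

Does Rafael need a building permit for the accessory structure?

Exception (a)'s conditions are all satisfied: assessed value is $293,500, meeting the $231,500 threshold; there is no plumbing or electrical service. Turning to paragraph (e): (e) is triggered — a home-based business operates on the lot. So (a) is unavailable.
Exception (b)'s conditions are all satisfied: no windows face an adjoining lot; assembly uses only hand tools. As to paragraphs (f)–(j): (f) is triggered (the lot is in a historic district), but yields to (g): (g) operates — the baseline figure is 300, meeting the 263 threshold. (h), which would lift (g), does not operate here — there is no Provisional Approval in force. So (b) applies.
Exception (c) does not apply: the structure's footprint is 315 sq ft, not less than 280 sq ft.
Exception (d) fails — the lot already has another accessory structure.

No — exception (b) applies; Rafael does not need a building permit.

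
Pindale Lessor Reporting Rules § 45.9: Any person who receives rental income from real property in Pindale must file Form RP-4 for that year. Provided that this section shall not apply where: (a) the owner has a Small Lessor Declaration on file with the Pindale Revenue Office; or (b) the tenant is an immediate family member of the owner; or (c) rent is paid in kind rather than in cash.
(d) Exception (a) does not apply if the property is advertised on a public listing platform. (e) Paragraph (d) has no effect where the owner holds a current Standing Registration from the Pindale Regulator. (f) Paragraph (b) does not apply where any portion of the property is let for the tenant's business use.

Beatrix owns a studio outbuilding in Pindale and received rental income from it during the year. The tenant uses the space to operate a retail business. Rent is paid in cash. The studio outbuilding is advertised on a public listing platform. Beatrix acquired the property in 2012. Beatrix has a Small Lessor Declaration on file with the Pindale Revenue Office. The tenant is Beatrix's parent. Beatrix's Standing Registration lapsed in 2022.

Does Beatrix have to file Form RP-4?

Yes — Beatrix must file Form RP-4.

Exception (a) is satisfied on its face — a Small Lessor Declaration is on file. Turning to paragraphs (d)–(e): (d) is triggered — the property is publicly advertised. (e), which would lift (d), is not engaged — the Standing Registration is not current. So (a) is unavailable.
Exception (b): the tenant is an immediate family member — every condition holds. However, paragraph (f) must be considered: (f) is triggered — the space is let for business use. (b) is therefore removed.
Exception (c) does not apply: rent is paid in cash.
Every exception is unavailable, so the rule governs.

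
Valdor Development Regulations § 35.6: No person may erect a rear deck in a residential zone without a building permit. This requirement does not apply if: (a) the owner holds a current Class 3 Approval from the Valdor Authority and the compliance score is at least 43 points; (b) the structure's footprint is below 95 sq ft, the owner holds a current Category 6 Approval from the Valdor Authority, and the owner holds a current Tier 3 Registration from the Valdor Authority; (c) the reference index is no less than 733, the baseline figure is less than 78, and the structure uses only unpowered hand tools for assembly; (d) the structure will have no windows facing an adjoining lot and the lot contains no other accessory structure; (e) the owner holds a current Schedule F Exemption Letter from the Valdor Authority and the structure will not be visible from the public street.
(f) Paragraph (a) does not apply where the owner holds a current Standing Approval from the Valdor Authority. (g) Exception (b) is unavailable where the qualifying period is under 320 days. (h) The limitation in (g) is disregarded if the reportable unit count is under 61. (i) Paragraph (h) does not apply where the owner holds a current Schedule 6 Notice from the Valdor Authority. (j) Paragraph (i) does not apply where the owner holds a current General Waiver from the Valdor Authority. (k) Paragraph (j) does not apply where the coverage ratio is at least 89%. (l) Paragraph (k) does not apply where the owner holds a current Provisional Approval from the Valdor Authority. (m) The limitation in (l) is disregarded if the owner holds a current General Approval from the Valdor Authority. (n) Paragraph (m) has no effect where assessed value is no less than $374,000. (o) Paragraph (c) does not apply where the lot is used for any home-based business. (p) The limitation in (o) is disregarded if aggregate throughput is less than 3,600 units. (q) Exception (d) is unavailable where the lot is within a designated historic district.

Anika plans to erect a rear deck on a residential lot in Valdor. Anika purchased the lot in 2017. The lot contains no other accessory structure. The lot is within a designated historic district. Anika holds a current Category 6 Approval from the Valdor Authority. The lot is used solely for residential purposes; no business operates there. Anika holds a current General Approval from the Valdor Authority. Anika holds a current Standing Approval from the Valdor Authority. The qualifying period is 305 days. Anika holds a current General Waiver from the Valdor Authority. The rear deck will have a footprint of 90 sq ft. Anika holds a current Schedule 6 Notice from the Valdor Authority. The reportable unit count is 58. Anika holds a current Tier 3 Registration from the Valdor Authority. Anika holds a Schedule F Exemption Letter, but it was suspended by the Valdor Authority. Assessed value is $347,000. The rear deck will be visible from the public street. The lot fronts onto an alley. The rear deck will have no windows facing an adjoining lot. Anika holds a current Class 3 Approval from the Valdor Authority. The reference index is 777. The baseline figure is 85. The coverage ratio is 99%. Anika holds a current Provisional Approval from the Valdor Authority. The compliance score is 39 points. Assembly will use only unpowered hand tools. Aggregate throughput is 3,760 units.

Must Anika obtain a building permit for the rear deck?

Exception (a) does not apply: the compliance score is 39 points, short of 43 points.
Exception (b): the structure's footprint is 90 sq ft, below the 95 sq ft limit; a current Category 6 Approval is held; a current Tier 3 Registration is held — every condition holds. Turning to paragraphs (g)–(n): (g) operates against (b): the qualifying period is 305 days, under the 320 days limit. (h) applies (the reportable unit count is 58, under the 61 limit), but is set aside by (i): (i) applies — a current Schedule 6 Notice is held. (j) would limit (i) — a current General Waiver is held — but (k) sets (j) aside: (k) is triggered — the coverage ratio is 99%, meeting the 89% threshold. (l) operates (a current Provisional Approval is held), but is set aside by (m): (m) operates against (l): a current General Approval is held. (n), which would lift (m), is inapplicable — assessed value is $347,000, short of $374,000. Exception (b) does not apply.
Exception (c) requires that the baseline figure is less than 78; but the baseline figure is 85, not less than 78, so (c) is unavailable.
All of (d)'s requirements are met (no windows face an adjoining lot; the lot has no other accessory structure). Turning to paragraph (q): (q) operates against (d): the lot is in a historic district. Exception (d) does not apply.
Exception (e) requires that the owner holds a current Schedule F Exemption Letter from the Valdor Authority; but no current Schedule F Exemption Letter is held, so (e) is unavailable.
No exception is made out. Anika falls within the general rule.

Yes — Anika must obtain a building permit.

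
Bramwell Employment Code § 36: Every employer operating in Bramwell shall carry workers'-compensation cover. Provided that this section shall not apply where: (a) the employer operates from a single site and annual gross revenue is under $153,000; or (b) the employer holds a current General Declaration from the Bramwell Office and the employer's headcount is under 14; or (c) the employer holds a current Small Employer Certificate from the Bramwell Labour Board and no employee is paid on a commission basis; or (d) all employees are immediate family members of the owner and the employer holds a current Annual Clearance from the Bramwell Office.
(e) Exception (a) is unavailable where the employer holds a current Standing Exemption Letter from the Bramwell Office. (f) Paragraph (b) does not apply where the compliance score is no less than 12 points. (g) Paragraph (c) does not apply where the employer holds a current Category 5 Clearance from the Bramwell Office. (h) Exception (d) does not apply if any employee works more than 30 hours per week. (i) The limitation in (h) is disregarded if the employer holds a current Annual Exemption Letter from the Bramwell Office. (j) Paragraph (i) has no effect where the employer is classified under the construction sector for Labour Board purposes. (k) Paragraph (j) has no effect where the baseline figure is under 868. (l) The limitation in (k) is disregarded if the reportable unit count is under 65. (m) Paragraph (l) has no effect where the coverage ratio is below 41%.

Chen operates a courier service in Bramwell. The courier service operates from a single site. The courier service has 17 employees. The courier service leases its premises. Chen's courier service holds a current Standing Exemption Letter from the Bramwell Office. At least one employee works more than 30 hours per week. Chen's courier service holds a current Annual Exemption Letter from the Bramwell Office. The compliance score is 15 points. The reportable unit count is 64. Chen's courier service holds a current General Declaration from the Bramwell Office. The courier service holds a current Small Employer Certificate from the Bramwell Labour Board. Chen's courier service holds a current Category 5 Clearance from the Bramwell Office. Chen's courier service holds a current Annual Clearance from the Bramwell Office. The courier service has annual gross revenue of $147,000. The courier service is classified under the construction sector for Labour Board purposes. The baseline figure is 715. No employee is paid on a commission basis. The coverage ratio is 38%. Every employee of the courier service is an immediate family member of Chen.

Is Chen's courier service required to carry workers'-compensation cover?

Exception (a) is satisfied on its face — the employer operates from a single site; annual gross revenue is $147,000, under the $153,000 limit. Turning to paragraph (e): (e) operates against (a): a current Standing Exemption Letter is held. So (a) is unavailable.
Exception (b) fails — the employer's headcount is 17, not under 14.
Exception (c)'s conditions are all satisfied: a current Small Employer Certificate is held; no employee is paid on commission. However, paragraph (g) must be considered: (g) is engaged — a current Category 5 Clearance is held. Exception (c) does not apply.
All of (d)'s requirements are met (every employee is an immediate family member; a current Annual Clearance is held). As to paragraphs (h)–(m): (h) would limit (d) — at least one employee exceeds 30 hours/week — but (i) sets (h) aside: (i) operates against (h): a current Annual Exemption Letter is held. (j) would limit (i) — the courier service is classified under the construction sector — but (k) sets (j) aside: (k) operates against (j): the baseline figure is 715, under the 868 limit. (l) would limit (k) — the reportable unit count is 64, under the 65 limit — but (m) sets (l) aside: (m) operates against (l): the coverage ratio is 38%, below the 41% limit. (d) remains available.

No — exception (d) applies; Chen's courier service is not required to carry workers'-compensation cover.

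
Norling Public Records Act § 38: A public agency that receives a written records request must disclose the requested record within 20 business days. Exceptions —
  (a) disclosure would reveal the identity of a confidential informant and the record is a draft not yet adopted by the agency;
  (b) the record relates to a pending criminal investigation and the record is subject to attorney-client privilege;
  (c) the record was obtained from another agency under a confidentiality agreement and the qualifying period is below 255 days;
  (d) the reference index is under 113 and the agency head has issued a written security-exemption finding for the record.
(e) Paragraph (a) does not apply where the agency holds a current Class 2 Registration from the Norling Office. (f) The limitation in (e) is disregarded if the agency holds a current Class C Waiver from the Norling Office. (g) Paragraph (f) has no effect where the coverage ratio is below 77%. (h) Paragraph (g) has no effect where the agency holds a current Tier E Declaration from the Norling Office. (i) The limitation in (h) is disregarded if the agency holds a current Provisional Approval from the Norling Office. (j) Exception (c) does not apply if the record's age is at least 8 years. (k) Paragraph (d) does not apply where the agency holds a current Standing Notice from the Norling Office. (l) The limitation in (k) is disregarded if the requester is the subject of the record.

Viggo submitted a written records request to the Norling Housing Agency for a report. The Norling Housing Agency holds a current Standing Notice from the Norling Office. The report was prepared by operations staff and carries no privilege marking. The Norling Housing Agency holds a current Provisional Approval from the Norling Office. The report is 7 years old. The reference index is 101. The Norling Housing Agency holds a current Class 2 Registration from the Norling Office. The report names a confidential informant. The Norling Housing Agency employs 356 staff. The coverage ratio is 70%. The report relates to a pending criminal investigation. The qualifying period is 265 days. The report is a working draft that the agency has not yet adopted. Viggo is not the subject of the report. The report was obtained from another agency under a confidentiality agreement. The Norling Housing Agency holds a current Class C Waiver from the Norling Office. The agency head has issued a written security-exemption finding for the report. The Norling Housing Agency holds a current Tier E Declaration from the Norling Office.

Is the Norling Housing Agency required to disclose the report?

All of (a)'s requirements are met (the report names a confidential informant; the report is an unadopted draft). But: (e) operates against (a): a current Class 2 Registration is held. (f) would limit (e) — a current Class C Waiver is held — but (g) sets (f) aside: (g) operates against (f): the coverage ratio is 70%, below the 77% limit. (h) would limit (g) — a current Tier E Declaration is held — but (i) sets (h) aside: (i) operates — a current Provisional Approval is held. (a) is therefore removed.
Exception (b) fails — the report carries no privilege marking.
Exception (c) requires that the qualifying period is below 255 days; but the qualifying period is 265 days, not below 255 days, so (c) is unavailable.
Exception (d)'s conditions are all satisfied: the reference index is 101, under the 113 limit; a written security-exemption finding has been issued. But applying paragraphs (k)–(l): (k) operates against (d): a current Standing Notice is held. (l) is inapplicable (Viggo is not the subject of the report), so (k) stands. (d) is therefore removed.
None of the exceptions is available; § 38 applies in full.

Yes — the Norling Housing Agency must disclose the report.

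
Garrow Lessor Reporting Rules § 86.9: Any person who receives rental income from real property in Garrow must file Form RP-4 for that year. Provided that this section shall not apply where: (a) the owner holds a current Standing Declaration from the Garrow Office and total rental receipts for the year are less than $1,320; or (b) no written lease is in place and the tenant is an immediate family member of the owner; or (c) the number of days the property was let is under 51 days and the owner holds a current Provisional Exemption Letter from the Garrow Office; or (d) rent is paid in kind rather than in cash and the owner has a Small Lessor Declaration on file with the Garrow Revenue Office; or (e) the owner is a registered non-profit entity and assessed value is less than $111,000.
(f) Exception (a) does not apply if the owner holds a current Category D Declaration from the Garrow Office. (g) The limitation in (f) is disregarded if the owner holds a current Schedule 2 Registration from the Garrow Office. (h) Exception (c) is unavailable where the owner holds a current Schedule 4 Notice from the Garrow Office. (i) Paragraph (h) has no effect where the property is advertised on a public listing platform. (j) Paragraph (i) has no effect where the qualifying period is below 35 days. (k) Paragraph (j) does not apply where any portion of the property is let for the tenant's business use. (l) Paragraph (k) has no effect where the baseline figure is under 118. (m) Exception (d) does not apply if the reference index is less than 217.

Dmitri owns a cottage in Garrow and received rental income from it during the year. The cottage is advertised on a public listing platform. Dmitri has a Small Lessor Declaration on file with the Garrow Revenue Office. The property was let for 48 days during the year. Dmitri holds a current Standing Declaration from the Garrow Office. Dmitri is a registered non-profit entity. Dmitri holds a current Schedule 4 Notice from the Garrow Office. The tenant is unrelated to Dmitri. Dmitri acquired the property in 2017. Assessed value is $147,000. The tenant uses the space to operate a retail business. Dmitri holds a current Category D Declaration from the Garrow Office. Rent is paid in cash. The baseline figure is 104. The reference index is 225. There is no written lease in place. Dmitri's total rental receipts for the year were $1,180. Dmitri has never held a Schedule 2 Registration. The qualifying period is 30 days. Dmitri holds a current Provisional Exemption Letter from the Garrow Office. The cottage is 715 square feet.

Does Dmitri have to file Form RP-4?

Exception (a) is satisfied on its face — a current Standing Declaration is held; total rental receipts for the year are $1,180, less than the $1,320 limit. However, paragraphs (f)–(g) must be considered: (f) applies — a current Category D Declaration is held. (g), which would lift (f), does not operate here — the Schedule 2 Registration is not current. So (a) is unavailable.
Exception (b) requires that the tenant is an immediate family member of the owner; but the tenant is unrelated to the owner, so (b) is unavailable.
Exception (c): the number of days the property was let is 48 days, under the 51 days limit; a current Provisional Exemption Letter is held — every condition holds. However, paragraphs (h)–(l) must be considered: (h) is triggered — a current Schedule 4 Notice is held. (i) applies (the property is publicly advertised), but yields to (j): (j) operates — the qualifying period is 30 days, below the 35 days limit. (k) would limit (j) — the space is let for business use — but (l) sets (k) aside: (l) applies — the baseline figure is 104, under the 118 limit. (c) is therefore removed.
Exception (d) requires that rent is paid in kind rather than in cash; but rent is paid in cash, so (d) is unavailable.
Exception (e) requires that assessed value is less than $111,000; but assessed value is $147,000, not less than $111,000, so (e) is unavailable.
None of the exceptions is available; § 86.9 applies in full.

Yes — Dmitri must file Form RP-4.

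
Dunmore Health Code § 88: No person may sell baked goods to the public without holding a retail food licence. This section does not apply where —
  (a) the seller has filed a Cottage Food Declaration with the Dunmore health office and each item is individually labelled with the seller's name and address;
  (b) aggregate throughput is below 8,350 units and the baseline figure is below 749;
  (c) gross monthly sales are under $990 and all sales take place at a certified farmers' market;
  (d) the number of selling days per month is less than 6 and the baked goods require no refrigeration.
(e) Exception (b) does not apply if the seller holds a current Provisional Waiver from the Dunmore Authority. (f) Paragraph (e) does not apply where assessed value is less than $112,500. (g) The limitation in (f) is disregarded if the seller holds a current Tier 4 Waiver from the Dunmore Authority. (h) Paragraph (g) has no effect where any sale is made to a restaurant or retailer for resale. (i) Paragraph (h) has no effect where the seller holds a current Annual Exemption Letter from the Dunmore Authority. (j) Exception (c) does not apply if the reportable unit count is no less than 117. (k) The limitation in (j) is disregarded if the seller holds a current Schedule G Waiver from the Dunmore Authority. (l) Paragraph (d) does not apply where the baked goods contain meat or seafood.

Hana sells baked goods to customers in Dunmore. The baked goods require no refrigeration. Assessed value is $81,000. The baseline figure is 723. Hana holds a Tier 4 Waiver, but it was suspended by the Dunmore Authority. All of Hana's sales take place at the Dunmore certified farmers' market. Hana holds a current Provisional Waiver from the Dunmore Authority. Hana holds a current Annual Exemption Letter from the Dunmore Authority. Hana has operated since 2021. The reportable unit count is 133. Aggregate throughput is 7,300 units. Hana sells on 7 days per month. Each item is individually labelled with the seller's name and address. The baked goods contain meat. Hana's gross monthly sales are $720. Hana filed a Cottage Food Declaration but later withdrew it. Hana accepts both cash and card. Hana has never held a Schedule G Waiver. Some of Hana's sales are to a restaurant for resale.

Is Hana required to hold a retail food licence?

No — exception (b) applies; Hana is not required to hold a retail food licence.

Exception (a) requires that the seller has filed a Cottage Food Declaration with the Dunmore health office; but the Cottage Food Declaration was withdrawn, so (a) is unavailable.
Exception (b) is satisfied on its face — aggregate throughput is 7,300 units, below the 8,350 units limit; the baseline figure is 723, below the 749 limit. As to paragraphs (e)–(i): (e) operates (a current Provisional Waiver is held), but is set aside by (f): (f) is triggered — assessed value is $81,000, less than the $112,500 limit. (g), which would lift (f), is inapplicable — the Tier 4 Waiver is not current. Exception (b) stands.
Exception (c)'s conditions are all satisfied: gross monthly sales are $720, under the $990 limit; all sales are at a certified farmers' market. However, paragraphs (j)–(k) must be considered: (j) operates against (c): the reportable unit count is 133, meeting the 117 threshold. (k), which would lift (j), does not operate here — no current Schedule G Waiver is held. (c) is therefore removed.
Exception (d) does not apply: the number of selling days per month is 7, not less than 6.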